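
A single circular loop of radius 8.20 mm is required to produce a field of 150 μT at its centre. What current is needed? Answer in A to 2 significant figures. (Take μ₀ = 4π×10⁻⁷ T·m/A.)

I ≈ 2.0 A

At the centre of a circular loop B = μ₀I/(2R), so I = 2RB/μ₀.
With R = 0.0082 m, I = 2 × 0.0082 × 1.50×10⁻⁴ / (4π×10⁻⁷) = 1.96 A.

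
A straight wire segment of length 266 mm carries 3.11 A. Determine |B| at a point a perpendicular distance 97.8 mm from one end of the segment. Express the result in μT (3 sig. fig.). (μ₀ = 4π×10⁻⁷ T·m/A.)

B ≈ 2.98 μT

For a finite straight segment, B = (μ₀I/4πd)(sinθ₁ + sinθ₂), where θ₁, θ₂ are the angles from the perpendicular to each end.
The perpendicular foot is at one end, so the two end-offsets along the wire are 0 and L = 0.266 m.
sinθ₁ = 0/√(0²+0.0978²) = 0.0000; sinθ₂ = 0.266/√(0.266²+0.0978²) = 0.9386.
B = (4π×10⁻⁷ × 3.11) / (4π × 0.0978) × (0.0000 + 0.9386) = 2.98×10⁻⁶ T.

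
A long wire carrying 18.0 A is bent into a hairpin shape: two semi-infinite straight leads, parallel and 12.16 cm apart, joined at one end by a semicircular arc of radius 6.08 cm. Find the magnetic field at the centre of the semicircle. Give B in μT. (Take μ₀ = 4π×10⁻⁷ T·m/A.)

B ≈ 152 μT

The semicircular arc contributes B_arc = μ₀I·π/(4πR) = μ₀I/(4R) = 9.30×10⁻⁵ T.
Each semi-infinite lead is at perpendicular distance R = 0.0608 m from the centre, with the perpendicular foot at its near end, so it contributes μ₀I/(4πR); both point the same way, together 5.92×10⁻⁵ T.
Arc and leads all point the same direction: B = 9.30×10⁻⁵ + 5.92×10⁻⁵ = 1.52×10⁻⁴ T.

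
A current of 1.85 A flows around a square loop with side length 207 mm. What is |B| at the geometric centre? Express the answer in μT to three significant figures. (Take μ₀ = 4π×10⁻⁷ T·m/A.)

Each side is a finite straight segment at perpendicular distance d = a/(2 tan(π/4)) = 0.1035 m from the centre, with end-angles ±π/4.
One side contributes B₁ = (μ₀I/4πd)·2 sin(π/4) = 2.53×10⁻⁶ T.
All 4 sides add in the same direction: B = 4 × 2.53×10⁻⁶ = 1.01×10⁻⁵ T.

B ≈ 10.1 μT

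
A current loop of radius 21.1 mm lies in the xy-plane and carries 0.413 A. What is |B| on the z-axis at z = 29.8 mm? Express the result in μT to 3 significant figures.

On the axis of a circular loop, B = μ₀IR² / [2(R²+z²)^(3/2)].
R² + z² = (0.0211)² + (0.0298)² = 0.001333 m², and (R²+z²)^(3/2) = 4.87×10⁻⁵ m³.
B = (4π×10⁻⁷ × 0.413 × 0.0004452) / (2 × 4.87×10⁻⁵) = 2.37×10⁻⁶ T.

B ≈ 2.37 μT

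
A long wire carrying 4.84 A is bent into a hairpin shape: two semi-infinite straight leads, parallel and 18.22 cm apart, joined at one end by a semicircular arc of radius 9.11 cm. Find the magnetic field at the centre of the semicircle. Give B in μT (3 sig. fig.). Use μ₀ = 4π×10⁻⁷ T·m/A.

B ≈ 27.3 μT

The semicircular arc contributes B_arc = μ₀I·π/(4πR) = μ₀I/(4R) = 1.67×10⁻⁵ T.
Each semi-infinite lead is at perpendicular distance R = 0.0911 m from the centre, with the perpendicular foot at its near end, so it contributes μ₀I/(4πR); both point the same way, together 1.06×10⁻⁵ T.
Arc and leads all point the same direction: B = 1.67×10⁻⁵ + 1.06×10⁻⁵ = 2.73×10⁻⁵ T.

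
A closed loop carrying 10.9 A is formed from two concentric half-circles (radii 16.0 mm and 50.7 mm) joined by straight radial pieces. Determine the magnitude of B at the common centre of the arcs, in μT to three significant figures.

The radial connectors point toward the centre, so dl × r̂ = 0 and they contribute nothing.
Each semicircle gives μ₀I/(4R): inner arc 2.14×10⁻⁴ T, outer arc 6.75×10⁻⁵ T.
The two arcs carry current in opposite angular senses, so their fields oppose: B = |2.14×10⁻⁴ − 6.75×10⁻⁵| = 1.46×10⁻⁴ T.

B ≈ 146 μT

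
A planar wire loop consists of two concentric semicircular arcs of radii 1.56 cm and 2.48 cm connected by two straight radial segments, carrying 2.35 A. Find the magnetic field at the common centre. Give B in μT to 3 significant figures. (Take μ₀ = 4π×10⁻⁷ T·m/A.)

B ≈ 17.6 μT

The radial connectors point toward the centre, so dl × r̂ = 0 and they contribute nothing.
Each semicircle gives μ₀I/(4R): inner arc 4.73×10⁻⁵ T, outer arc 2.98×10⁻⁵ T.
The two arcs carry current in opposite angular senses, so their fields oppose: B = |4.73×10⁻⁵ − 2.98×10⁻⁵| = 1.76×10⁻⁵ T.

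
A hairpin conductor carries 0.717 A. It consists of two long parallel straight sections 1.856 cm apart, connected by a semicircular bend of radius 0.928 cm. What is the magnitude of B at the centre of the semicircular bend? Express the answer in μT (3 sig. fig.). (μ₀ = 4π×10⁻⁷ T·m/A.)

B ≈ 39.7 μT

The semicircular arc contributes B_arc = μ₀I·π/(4πR) = μ₀I/(4R) = 2.43×10⁻⁵ T.
Each semi-infinite lead is at perpendicular distance R = 0.00928 m from the centre, with the perpendicular foot at its near end, so it contributes μ₀I/(4πR); both point the same way, together 1.55×10⁻⁵ T.
Arc and leads all point the same direction: B = 2.43×10⁻⁵ + 1.55×10⁻⁵ = 3.97×10⁻⁵ T.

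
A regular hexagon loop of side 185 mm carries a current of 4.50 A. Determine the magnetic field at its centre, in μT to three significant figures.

Each side is a finite straight segment at perpendicular distance d = a/(2 tan(π/6)) = 0.1602 m from the centre, with end-angles ±π/6.
One side contributes B₁ = (μ₀I/4πd)·2 sin(π/6) = 2.81×10⁻⁶ T.
All 6 sides add in the same direction: B = 6 × 2.81×10⁻⁶ = 1.69×10⁻⁵ T.

B ≈ 16.9 μT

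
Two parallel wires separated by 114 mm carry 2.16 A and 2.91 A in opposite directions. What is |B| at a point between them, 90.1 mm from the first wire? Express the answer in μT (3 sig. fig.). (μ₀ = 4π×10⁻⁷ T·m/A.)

Each long wire gives B = μ₀I/(2πd). Distances are d₁ = 0.0901 m and d₂ = 0.0239 m.
B₁ = 4.79×10⁻⁶ T, B₂ = 2.44×10⁻⁵ T.
Between antiparallel currents both contributions point the same way, so they add. B = B₁ + B₂ = 4.79×10⁻⁶ + 2.44×10⁻⁵ = 2.91×10⁻⁵ T.

B ≈ 29.1 μT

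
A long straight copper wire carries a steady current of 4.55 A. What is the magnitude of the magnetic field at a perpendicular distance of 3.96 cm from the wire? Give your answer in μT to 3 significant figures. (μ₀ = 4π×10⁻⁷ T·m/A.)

B ≈ 23.0 μT

For an infinitely long straight wire, B = μ₀I/(2πd).
B = (4π×10⁻⁷ × 4.55) / (2π × 0.0396) = 2.30×10⁻⁵ T.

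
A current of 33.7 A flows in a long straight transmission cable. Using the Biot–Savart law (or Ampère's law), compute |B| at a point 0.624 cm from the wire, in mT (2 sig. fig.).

For an infinitely long straight wire, B = μ₀I/(2πd).
B = (4π×10⁻⁷ × 33.7) / (2π × 0.00624) = 1.08×10⁻³ T.

B ≈ 1.1 mT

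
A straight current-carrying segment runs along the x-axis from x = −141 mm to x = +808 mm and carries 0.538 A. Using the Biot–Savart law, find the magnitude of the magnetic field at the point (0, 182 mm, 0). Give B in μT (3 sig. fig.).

B ≈ 0.469 μT

For a finite straight segment, B = (μ₀I/4πd)(sinθ₁ + sinθ₂), where θ₁, θ₂ are the angles from the perpendicular to each end.
The perpendicular distance is d = 0.182 m; the end-offsets along the wire are a = 0.141 m and b = 0.808 m.
sinθ₁ = 0.141/√(0.141²+0.182²) = 0.6124; sinθ₂ = 0.808/√(0.808²+0.182²) = 0.9756.
B = (4π×10⁻⁷ × 0.538) / (4π × 0.182) × (0.6124 + 0.9756) = 4.69×10⁻⁷ T.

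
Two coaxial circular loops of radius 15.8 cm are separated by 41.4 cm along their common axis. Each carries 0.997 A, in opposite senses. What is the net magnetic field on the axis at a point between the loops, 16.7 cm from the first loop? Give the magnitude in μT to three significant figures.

Each loop contributes B = μ₀IR²/[2(R²+z²)^(3/2)] on the axis, with z measured from that loop.
Loop 1 (z = 0.167 m): B₁ = 1.29×10⁻⁶ T. Loop 2 (z = 0.247 m): B₂ = 6.20×10⁻⁷ T.
The fields oppose: B = |B₁ − B₂| = 6.67×10⁻⁷ T.

B ≈ 0.667 μT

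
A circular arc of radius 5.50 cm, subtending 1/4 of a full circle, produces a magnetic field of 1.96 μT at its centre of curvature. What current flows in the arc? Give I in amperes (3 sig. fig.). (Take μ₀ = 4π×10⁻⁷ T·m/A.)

I ≈ 0.686 A

For a circular arc, B = μ₀Iφ/(4πR) with φ in radians; here φ = 1.571 rad.
So I = 4πRB/(μ₀φ) = 4π × 0.055 × 1.96×10⁻⁶ / (4π×10⁻⁷ × 1.571) = 0.686 A.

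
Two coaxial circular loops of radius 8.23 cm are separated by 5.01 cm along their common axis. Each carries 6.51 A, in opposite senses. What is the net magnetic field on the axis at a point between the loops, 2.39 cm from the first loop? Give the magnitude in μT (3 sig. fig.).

B ≈ 1.02 μT

Each loop contributes B = μ₀IR²/[2(R²+z²)^(3/2)] on the axis, with z measured from that loop.
Loop 1 (z = 0.0239 m): B₁ = 4.40×10⁻⁵ T. Loop 2 (z = 0.0262 m): B₂ = 4.30×10⁻⁵ T.
The fields oppose: B = |B₁ − B₂| = 1.02×10⁻⁶ T.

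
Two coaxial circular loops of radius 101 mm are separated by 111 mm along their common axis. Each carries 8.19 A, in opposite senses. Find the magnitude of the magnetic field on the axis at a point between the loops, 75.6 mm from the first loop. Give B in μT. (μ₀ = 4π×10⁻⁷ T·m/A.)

Each loop contributes B = μ₀IR²/[2(R²+z²)^(3/2)] on the axis, with z measured from that loop.
Loop 1 (z = 0.0756 m): B₁ = 2.61×10⁻⁵ T. Loop 2 (z = 0.0354 m): B₂ = 4.28×10⁻⁵ T.
The fields oppose: B = |B₁ − B₂| = 1.67×10⁻⁵ T.

B ≈ 16.7 μT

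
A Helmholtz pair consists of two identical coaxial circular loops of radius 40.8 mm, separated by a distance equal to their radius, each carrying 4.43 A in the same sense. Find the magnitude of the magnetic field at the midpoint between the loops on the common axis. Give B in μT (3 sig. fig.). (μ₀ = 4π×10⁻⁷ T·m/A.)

B ≈ 97.6 μT

Each loop contributes B = μ₀IR²/[2(R²+z²)^(3/2)] on the axis, with z measured from that loop.
Loop 1 (z = 0.0204 m): B₁ = 4.88×10⁻⁵ T. Loop 2 (z = 0.0204 m): B₂ = 4.88×10⁻⁵ T.
The fields add: B = B₁ + B₂ = 9.76×10⁻⁵ T.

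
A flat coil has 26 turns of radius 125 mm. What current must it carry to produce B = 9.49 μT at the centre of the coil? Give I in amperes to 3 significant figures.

For an N-turn coil, B = Nμ₀I/(2R) with R = 0.125 m, so I = 2RB/(Nμ₀) = 2 × 0.125 × 9.49×10⁻⁶ / (26 × 4π×10⁻⁷) = 7.26×10⁻² A.

I ≈ 0.0726 A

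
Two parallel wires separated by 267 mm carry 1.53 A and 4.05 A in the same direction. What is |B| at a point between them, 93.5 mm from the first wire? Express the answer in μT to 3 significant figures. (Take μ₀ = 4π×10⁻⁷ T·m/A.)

Each long wire gives B = μ₀I/(2πd). Distances are d₁ = 0.0935 m and d₂ = 0.1735 m.
B₁ = 3.27×10⁻⁶ T, B₂ = 4.67×10⁻⁶ T.
Between parallel currents the two contributions point in opposite directions, so they subtract. B = |B₁ − B₂| = |3.27×10⁻⁶ − 4.67×10⁻⁶| = 1.40×10⁻⁶ T.

B ≈ 1.40 μT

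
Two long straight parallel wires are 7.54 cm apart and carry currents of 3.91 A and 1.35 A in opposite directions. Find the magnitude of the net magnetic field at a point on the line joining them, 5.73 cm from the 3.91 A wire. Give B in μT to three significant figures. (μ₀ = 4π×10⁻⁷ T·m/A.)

B ≈ 28.6 μT

Each long wire gives B = μ₀I/(2πd). Distances are d₁ = 0.0573 m and d₂ = 0.0181 m.
B₁ = 1.36×10⁻⁵ T, B₂ = 1.49×10⁻⁵ T.
Between antiparallel currents both contributions point the same way, so they add. B = B₁ + B₂ = 1.36×10⁻⁵ + 1.49×10⁻⁵ = 2.86×10⁻⁵ T.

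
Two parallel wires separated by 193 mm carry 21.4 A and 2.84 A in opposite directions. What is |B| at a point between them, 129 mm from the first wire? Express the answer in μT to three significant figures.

Each long wire gives B = μ₀I/(2πd). Distances are d₁ = 0.129 m and d₂ = 0.064 m.
B₁ = 3.32×10⁻⁵ T, B₂ = 8.87×10⁻⁶ T.
Between antiparallel currents both contributions point the same way, so they add. B = B₁ + B₂ = 3.32×10⁻⁵ + 8.87×10⁻⁶ = 4.21×10⁻⁵ T.

B ≈ 42.1 μT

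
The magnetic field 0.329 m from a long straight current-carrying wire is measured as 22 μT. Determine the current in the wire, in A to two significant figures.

For a long straight wire B = μ₀I/(2πd), so I = 2πdB/μ₀.
I = 2π × 0.329 × 2.20×10⁻⁵ / (4π×10⁻⁷) = 36.2 A.

I ≈ 36 A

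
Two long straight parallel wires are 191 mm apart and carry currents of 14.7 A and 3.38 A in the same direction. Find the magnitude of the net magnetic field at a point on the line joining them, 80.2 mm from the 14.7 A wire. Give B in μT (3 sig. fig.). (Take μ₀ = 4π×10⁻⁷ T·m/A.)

Each long wire gives B = μ₀I/(2πd). Distances are d₁ = 0.0802 m and d₂ = 0.1108 m.
B₁ = 3.67×10⁻⁵ T, B₂ = 6.10×10⁻⁶ T.
Between parallel currents the two contributions point in opposite directions, so they subtract. B = |B₁ − B₂| = |3.67×10⁻⁵ − 6.10×10⁻⁶| = 3.06×10⁻⁵ T.

B ≈ 30.6 μT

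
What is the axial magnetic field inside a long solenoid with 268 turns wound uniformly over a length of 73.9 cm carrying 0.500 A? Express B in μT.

B ≈ 228 μT

Inside a long solenoid, B = μ₀nI with n = 362.7 turns/m.
B = 4π×10⁻⁷ × 362.7 × 0.500 = 2.28×10⁻⁴ T.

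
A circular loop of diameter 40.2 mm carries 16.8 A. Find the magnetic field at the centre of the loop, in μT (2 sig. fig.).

B ≈ 530 μT

At the centre of a circular loop the Biot–Savart law gives B = μ₀I/(2R) (so R = 0.0201 m).
B = (4π×10⁻⁷ × 16.8) / (2 × 0.0201) = 5.25×10⁻⁴ T.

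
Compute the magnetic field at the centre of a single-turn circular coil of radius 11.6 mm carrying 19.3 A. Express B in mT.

At the centre of a circular loop the Biot–Savart law gives B = μ₀I/(2R).
B = (4π×10⁻⁷ × 19.3) / (2 × 0.0116) = 1.05×10⁻³ T.

B ≈ 1.05 mT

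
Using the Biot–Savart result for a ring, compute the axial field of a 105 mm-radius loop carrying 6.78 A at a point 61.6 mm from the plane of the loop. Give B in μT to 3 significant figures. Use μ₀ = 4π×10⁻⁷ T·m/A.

On the axis of a circular loop, B = μ₀IR² / [2(R²+z²)^(3/2)].
R² + z² = (0.105)² + (0.0616)² = 0.01482 m², and (R²+z²)^(3/2) = 1.80×10⁻³ m³.
B = (4π×10⁻⁷ × 6.78 × 0.01102) / (2 × 1.80×10⁻³) = 2.60×10⁻⁵ T.

B ≈ 26.0 μT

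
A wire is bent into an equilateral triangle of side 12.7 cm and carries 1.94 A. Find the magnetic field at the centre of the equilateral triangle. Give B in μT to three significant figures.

B ≈ 27.5 μT

Each side is a finite straight segment at perpendicular distance d = a/(2 tan(π/3)) = 0.03666 m from the centre, with end-angles ±π/3.
One side contributes B₁ = (μ₀I/4πd)·2 sin(π/3) = 9.17×10⁻⁶ T.
All 3 sides add in the same direction: B = 3 × 9.17×10⁻⁶ = 2.75×10⁻⁵ T.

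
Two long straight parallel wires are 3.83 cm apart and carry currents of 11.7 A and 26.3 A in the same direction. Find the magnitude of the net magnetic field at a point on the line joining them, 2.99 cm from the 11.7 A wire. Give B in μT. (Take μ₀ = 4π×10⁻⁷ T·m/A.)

Each long wire gives B = μ₀I/(2πd). Distances are d₁ = 0.0299 m and d₂ = 0.0084 m.
B₁ = 7.83×10⁻⁵ T, B₂ = 6.26×10⁻⁴ T.
Between parallel currents the two contributions point in opposite directions, so they subtract. B = |B₁ − B₂| = |7.83×10⁻⁵ − 6.26×10⁻⁴| = 5.48×10⁻⁴ T.

B ≈ 548 μT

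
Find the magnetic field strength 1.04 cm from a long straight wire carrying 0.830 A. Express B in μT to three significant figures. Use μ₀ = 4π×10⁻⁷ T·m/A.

For an infinitely long straight wire, B = μ₀I/(2πd).
B = (4π×10⁻⁷ × 0.830) / (2π × 0.0104) = 1.60×10⁻⁵ T.

B ≈ 16.0 μT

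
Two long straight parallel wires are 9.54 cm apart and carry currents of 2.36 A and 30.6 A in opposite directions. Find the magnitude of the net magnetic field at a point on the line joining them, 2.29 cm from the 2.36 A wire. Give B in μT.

B ≈ 105 μT

Each long wire gives B = μ₀I/(2πd). Distances are d₁ = 0.0229 m and d₂ = 0.0725 m.
B₁ = 2.06×10⁻⁵ T, B₂ = 8.44×10⁻⁵ T.
Between antiparallel currents both contributions point the same way, so they add. B = B₁ + B₂ = 2.06×10⁻⁵ + 8.44×10⁻⁵ = 1.05×10⁻⁴ T.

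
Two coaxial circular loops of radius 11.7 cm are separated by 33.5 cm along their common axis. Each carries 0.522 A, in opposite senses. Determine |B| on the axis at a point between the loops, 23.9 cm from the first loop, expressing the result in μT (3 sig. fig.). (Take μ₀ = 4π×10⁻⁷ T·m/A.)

Each loop contributes B = μ₀IR²/[2(R²+z²)^(3/2)] on the axis, with z measured from that loop.
Loop 1 (z = 0.239 m): B₁ = 2.38×10⁻⁷ T. Loop 2 (z = 0.096 m): B₂ = 1.30×10⁻⁶ T.
The fields oppose: B = |B₁ − B₂| = 1.06×10⁻⁶ T.

B ≈ 1.06 μT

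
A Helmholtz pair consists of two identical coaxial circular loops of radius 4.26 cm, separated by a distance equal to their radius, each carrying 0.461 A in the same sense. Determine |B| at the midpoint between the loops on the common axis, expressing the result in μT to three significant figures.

Each loop contributes B = μ₀IR²/[2(R²+z²)^(3/2)] on the axis, with z measured from that loop.
Loop 1 (z = 0.0213 m): B₁ = 4.87×10⁻⁶ T. Loop 2 (z = 0.0213 m): B₂ = 4.87×10⁻⁶ T.
The fields add: B = B₁ + B₂ = 9.73×10⁻⁶ T.

B ≈ 9.73 μT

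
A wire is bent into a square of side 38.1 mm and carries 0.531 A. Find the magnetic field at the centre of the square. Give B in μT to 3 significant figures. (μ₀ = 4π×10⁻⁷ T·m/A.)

B ≈ 15.8 μT

Each side is a finite straight segment at perpendicular distance d = a/(2 tan(π/4)) = 0.01905 m from the centre, with end-angles ±π/4.
One side contributes B₁ = (μ₀I/4πd)·2 sin(π/4) = 3.94×10⁻⁶ T.
All 4 sides add in the same direction: B = 4 × 3.94×10⁻⁶ = 1.58×10⁻⁵ T.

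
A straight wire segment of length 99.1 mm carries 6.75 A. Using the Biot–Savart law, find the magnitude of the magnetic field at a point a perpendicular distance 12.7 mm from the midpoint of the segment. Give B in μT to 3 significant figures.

For a finite straight segment, B = (μ₀I/4πd)(sinθ₁ + sinθ₂), where θ₁, θ₂ are the angles from the perpendicular to each end.
The perpendicular from the point meets the wire at its midpoint, so each end is L/2 = 0.04955 m away along the wire.
sinθ₁ = 0.04955/√(0.04955²+0.0127²) = 0.9687; sinθ₂ = 0.04955/√(0.04955²+0.0127²) = 0.9687.
B = (4π×10⁻⁷ × 6.75) / (4π × 0.0127) × (0.9687 + 0.9687) = 1.03×10⁻⁴ T.

B ≈ 103 μT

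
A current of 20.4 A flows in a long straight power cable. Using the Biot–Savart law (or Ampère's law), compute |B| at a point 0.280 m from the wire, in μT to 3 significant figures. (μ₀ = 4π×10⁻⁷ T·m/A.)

B ≈ 14.6 μT

For an infinitely long straight wire, B = μ₀I/(2πd).
B = (4π×10⁻⁷ × 20.4) / (2π × 0.28) = 1.46×10⁻⁵ T.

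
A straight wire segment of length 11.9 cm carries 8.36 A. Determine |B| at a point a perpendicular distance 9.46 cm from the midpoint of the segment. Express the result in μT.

For a finite straight segment, B = (μ₀I/4πd)(sinθ₁ + sinθ₂), where θ₁, θ₂ are the angles from the perpendicular to each end.
The perpendicular from the point meets the wire at its midpoint, so each end is L/2 = 0.0595 m away along the wire.
sinθ₁ = 0.0595/√(0.0595²+0.0946²) = 0.5324; sinθ₂ = 0.0595/√(0.0595²+0.0946²) = 0.5324.
B = (4π×10⁻⁷ × 8.36) / (4π × 0.0946) × (0.5324 + 0.5324) = 9.41×10⁻⁶ T.

B ≈ 9.41 μT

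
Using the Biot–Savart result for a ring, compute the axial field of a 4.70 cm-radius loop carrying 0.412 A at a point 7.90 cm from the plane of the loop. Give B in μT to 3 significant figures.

B ≈ 0.736 μT

On the axis of a circular loop, B = μ₀IR² / [2(R²+z²)^(3/2)].
R² + z² = (0.047)² + (0.079)² = 0.00845 m², and (R²+z²)^(3/2) = 7.77×10⁻⁴ m³.
B = (4π×10⁻⁷ × 0.412 × 0.002209) / (2 × 7.77×10⁻⁴) = 7.36×10⁻⁷ T.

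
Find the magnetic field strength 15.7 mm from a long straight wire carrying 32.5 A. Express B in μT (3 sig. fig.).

For an infinitely long straight wire, B = μ₀I/(2πd).
B = (4π×10⁻⁷ × 32.5) / (2π × 0.0157) = 4.14×10⁻⁴ T.

B ≈ 414 μT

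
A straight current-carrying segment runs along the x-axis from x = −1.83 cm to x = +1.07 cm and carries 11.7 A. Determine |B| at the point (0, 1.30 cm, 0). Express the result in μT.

For a finite straight segment, B = (μ₀I/4πd)(sinθ₁ + sinθ₂), where θ₁, θ₂ are the angles from the perpendicular to each end.
The perpendicular distance is d = 0.013 m; the end-offsets along the wire are a = 0.0183 m and b = 0.0107 m.
sinθ₁ = 0.0183/√(0.0183²+0.013²) = 0.8152; sinθ₂ = 0.0107/√(0.0107²+0.013²) = 0.6355.
B = (4π×10⁻⁷ × 11.7) / (4π × 0.013) × (0.8152 + 0.6355) = 1.31×10⁻⁴ T.

B ≈ 131 μT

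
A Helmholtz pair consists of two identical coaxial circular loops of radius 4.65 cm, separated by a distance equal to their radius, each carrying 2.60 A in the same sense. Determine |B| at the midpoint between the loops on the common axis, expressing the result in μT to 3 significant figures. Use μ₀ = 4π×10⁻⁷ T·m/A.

Each loop contributes B = μ₀IR²/[2(R²+z²)^(3/2)] on the axis, with z measured from that loop.
Loop 1 (z = 0.02325 m): B₁ = 2.51×10⁻⁵ T. Loop 2 (z = 0.02325 m): B₂ = 2.51×10⁻⁵ T.
The fields add: B = B₁ + B₂ = 5.03×10⁻⁵ T.

B ≈ 50.3 μT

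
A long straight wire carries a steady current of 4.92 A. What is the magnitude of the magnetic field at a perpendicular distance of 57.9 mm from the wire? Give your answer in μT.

For an infinitely long straight wire, B = μ₀I/(2πd).
B = (4π×10⁻⁷ × 4.92) / (2π × 0.0579) = 1.70×10⁻⁵ T.

B ≈ 17.0 μT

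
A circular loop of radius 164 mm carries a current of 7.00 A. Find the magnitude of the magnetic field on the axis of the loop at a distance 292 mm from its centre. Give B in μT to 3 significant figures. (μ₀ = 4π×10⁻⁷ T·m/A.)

On the axis of a circular loop, B = μ₀IR² / [2(R²+z²)^(3/2)].
R² + z² = (0.164)² + (0.292)² = 0.1122 m², and (R²+z²)^(3/2) = 3.76×10⁻² m³.
B = (4π×10⁻⁷ × 7.00 × 0.0269) / (2 × 3.76×10⁻²) = 3.15×10⁻⁶ T.

B ≈ 3.15 μT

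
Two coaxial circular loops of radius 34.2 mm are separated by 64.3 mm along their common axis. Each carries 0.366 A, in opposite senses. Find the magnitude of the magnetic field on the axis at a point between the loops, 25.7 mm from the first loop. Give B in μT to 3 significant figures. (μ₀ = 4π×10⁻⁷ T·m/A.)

B ≈ 1.47 μT

Each loop contributes B = μ₀IR²/[2(R²+z²)^(3/2)] on the axis, with z measured from that loop.
Loop 1 (z = 0.0257 m): B₁ = 3.44×10⁻⁶ T. Loop 2 (z = 0.0386 m): B₂ = 1.96×10⁻⁶ T.
The fields oppose: B = |B₁ − B₂| = 1.47×10⁻⁶ T.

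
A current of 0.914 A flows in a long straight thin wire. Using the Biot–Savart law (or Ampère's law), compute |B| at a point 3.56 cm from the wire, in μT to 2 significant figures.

B ≈ 5.1 μT

For an infinitely long straight wire, B = μ₀I/(2πd).
B = (4π×10⁻⁷ × 0.914) / (2π × 0.0356) = 5.13×10⁻⁶ T.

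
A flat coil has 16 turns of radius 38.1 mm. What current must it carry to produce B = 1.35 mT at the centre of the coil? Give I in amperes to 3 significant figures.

For an N-turn coil, B = Nμ₀I/(2R) with R = 0.0381 m, so I = 2RB/(Nμ₀) = 2 × 0.0381 × 1.35×10⁻³ / (16 × 4π×10⁻⁷) = 5.12 A.

I ≈ 5.12 A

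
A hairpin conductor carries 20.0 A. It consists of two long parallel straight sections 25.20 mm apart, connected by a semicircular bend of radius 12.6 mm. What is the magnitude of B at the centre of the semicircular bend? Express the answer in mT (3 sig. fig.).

The semicircular arc contributes B_arc = μ₀I·π/(4πR) = μ₀I/(4R) = 4.99×10⁻⁴ T.
Each semi-infinite lead is at perpendicular distance R = 0.0126 m from the centre, with the perpendicular foot at its near end, so it contributes μ₀I/(4πR); both point the same way, together 3.17×10⁻⁴ T.
Arc and leads all point the same direction: B = 4.99×10⁻⁴ + 3.17×10⁻⁴ = 8.16×10⁻⁴ T.

B ≈ 0.816 mT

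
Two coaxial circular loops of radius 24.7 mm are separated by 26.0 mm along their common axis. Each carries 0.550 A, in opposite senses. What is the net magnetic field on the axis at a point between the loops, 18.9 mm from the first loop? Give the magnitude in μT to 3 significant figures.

Each loop contributes B = μ₀IR²/[2(R²+z²)^(3/2)] on the axis, with z measured from that loop.
Loop 1 (z = 0.0189 m): B₁ = 7.01×10⁻⁶ T. Loop 2 (z = 0.0071 m): B₂ = 1.24×10⁻⁵ T.
The fields oppose: B = |B₁ − B₂| = 5.41×10⁻⁶ T.

B ≈ 5.41 μT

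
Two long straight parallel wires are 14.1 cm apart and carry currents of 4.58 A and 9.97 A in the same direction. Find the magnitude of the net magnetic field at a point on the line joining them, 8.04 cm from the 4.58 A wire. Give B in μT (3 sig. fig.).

B ≈ 21.5 μT

Each long wire gives B = μ₀I/(2πd). Distances are d₁ = 0.0804 m and d₂ = 0.0606 m.
B₁ = 1.14×10⁻⁵ T, B₂ = 3.29×10⁻⁵ T.
Between parallel currents the two contributions point in opposite directions, so they subtract. B = |B₁ − B₂| = |1.14×10⁻⁵ − 3.29×10⁻⁵| = 2.15×10⁻⁵ T.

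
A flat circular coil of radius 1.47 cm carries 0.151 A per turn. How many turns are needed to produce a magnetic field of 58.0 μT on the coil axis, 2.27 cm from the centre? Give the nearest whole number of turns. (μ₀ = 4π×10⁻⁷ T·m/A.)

For an N-turn coil, B = Nμ₀IR²/[2(R²+z²)^(3/2)]. A single turn gives B₁ = 1.04×10⁻⁶ T with R = 0.0147 m, z = 0.0227 m.
N = B/B₁ = 5.80×10⁻⁵ / 1.04×10⁻⁶ = 55.96.

N = 56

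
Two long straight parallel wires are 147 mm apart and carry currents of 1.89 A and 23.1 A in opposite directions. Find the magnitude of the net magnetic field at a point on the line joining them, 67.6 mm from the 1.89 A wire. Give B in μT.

B ≈ 63.8 μT

Each long wire gives B = μ₀I/(2πd). Distances are d₁ = 0.0676 m and d₂ = 0.0794 m.
B₁ = 5.59×10⁻⁶ T, B₂ = 5.82×10⁻⁵ T.
Between antiparallel currents both contributions point the same way, so they add. B = B₁ + B₂ = 5.59×10⁻⁶ + 5.82×10⁻⁵ = 6.38×10⁻⁵ T.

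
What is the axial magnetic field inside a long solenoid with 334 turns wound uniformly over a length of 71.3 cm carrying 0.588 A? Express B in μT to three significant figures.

Inside a long solenoid, B = μ₀nI with n = 468.4 turns/m.
B = 4π×10⁻⁷ × 468.4 × 0.588 = 3.46×10⁻⁴ T.

B ≈ 346 μT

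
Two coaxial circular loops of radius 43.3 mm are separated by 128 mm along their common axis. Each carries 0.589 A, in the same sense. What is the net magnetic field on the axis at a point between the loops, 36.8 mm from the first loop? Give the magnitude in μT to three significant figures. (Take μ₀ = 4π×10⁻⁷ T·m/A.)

B ≈ 4.46 μT

Each loop contributes B = μ₀IR²/[2(R²+z²)^(3/2)] on the axis, with z measured from that loop.
Loop 1 (z = 0.0368 m): B₁ = 3.78×10⁻⁶ T. Loop 2 (z = 0.0912 m): B₂ = 6.74×10⁻⁷ T.
The fields add: B = B₁ + B₂ = 4.46×10⁻⁶ T.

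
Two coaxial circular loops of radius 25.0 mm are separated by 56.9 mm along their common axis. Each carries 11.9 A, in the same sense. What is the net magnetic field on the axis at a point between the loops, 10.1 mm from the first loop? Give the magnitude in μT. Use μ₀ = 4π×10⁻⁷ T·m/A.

B ≈ 270 μT

Each loop contributes B = μ₀IR²/[2(R²+z²)^(3/2)] on the axis, with z measured from that loop.
Loop 1 (z = 0.0101 m): B₁ = 2.38×10⁻⁴ T. Loop 2 (z = 0.0468 m): B₂ = 3.13×10⁻⁵ T.
The fields add: B = B₁ + B₂ = 2.70×10⁻⁴ T.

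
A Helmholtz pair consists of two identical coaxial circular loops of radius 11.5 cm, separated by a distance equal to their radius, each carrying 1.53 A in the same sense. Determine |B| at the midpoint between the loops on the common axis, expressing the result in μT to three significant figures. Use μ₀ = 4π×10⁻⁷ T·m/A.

Each loop contributes B = μ₀IR²/[2(R²+z²)^(3/2)] on the axis, with z measured from that loop.
Loop 1 (z = 0.0575 m): B₁ = 5.98×10⁻⁶ T. Loop 2 (z = 0.0575 m): B₂ = 5.98×10⁻⁶ T.
The fields add: B = B₁ + B₂ = 1.20×10⁻⁵ T.

B ≈ 12.0 μT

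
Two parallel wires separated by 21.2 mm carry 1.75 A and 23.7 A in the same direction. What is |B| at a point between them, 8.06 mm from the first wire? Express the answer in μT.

Each long wire gives B = μ₀I/(2πd). Distances are d₁ = 0.00806 m and d₂ = 0.01314 m.
B₁ = 4.34×10⁻⁵ T, B₂ = 3.61×10⁻⁴ T.
Between parallel currents the two contributions point in opposite directions, so they subtract. B = |B₁ − B₂| = |4.34×10⁻⁵ − 3.61×10⁻⁴| = 3.17×10⁻⁴ T.

B ≈ 317 μT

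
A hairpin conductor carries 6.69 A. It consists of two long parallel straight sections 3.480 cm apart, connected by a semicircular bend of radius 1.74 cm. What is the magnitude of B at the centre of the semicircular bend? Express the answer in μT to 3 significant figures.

The semicircular arc contributes B_arc = μ₀I·π/(4πR) = μ₀I/(4R) = 1.21×10⁻⁴ T.
Each semi-infinite lead is at perpendicular distance R = 0.0174 m from the centre, with the perpendicular foot at its near end, so it contributes μ₀I/(4πR); both point the same way, together 7.69×10⁻⁵ T.
Arc and leads all point the same direction: B = 1.21×10⁻⁴ + 7.69×10⁻⁵ = 1.98×10⁻⁴ T.

B ≈ 198 μT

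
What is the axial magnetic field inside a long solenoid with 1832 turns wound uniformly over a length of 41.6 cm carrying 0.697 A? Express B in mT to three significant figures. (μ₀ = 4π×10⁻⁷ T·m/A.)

B ≈ 3.86 mT

Inside a long solenoid, B = μ₀nI with n = 4404 turns/m.
B = 4π×10⁻⁷ × 4404 × 0.697 = 3.86×10⁻³ T.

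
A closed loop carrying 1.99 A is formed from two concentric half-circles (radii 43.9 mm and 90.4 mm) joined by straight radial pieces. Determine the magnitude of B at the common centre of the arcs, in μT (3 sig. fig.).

B ≈ 7.33 μT

The radial connectors point toward the centre, so dl × r̂ = 0 and they contribute nothing.
Each semicircle gives μ₀I/(4R): inner arc 1.42×10⁻⁵ T, outer arc 6.92×10⁻⁶ T.
The two arcs carry current in opposite angular senses, so their fields oppose: B = |1.42×10⁻⁵ − 6.92×10⁻⁶| = 7.33×10⁻⁶ T.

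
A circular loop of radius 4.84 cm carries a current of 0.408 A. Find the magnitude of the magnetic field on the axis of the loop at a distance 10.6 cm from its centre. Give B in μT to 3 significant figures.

On the axis of a circular loop, B = μ₀IR² / [2(R²+z²)^(3/2)].
R² + z² = (0.0484)² + (0.106)² = 0.01358 m², and (R²+z²)^(3/2) = 1.58×10⁻³ m³.
B = (4π×10⁻⁷ × 0.408 × 0.002343) / (2 × 1.58×10⁻³) = 3.80×10⁻⁷ T.

B ≈ 0.380 μT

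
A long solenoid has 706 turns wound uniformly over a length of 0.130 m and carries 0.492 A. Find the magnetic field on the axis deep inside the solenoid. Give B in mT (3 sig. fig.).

B ≈ 3.36 mT

Inside a long solenoid, B = μ₀nI with n = 5431 turns/m.
B = 4π×10⁻⁷ × 5431 × 0.492 = 3.36×10⁻³ T.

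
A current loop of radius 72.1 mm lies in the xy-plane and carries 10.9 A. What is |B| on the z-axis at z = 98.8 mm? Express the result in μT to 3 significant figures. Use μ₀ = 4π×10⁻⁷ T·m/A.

On the axis of a circular loop, B = μ₀IR² / [2(R²+z²)^(3/2)].
R² + z² = (0.0721)² + (0.0988)² = 0.01496 m², and (R²+z²)^(3/2) = 1.83×10⁻³ m³.
B = (4π×10⁻⁷ × 10.9 × 0.005198) / (2 × 1.83×10⁻³) = 1.95×10⁻⁵ T.

B ≈ 19.5 μT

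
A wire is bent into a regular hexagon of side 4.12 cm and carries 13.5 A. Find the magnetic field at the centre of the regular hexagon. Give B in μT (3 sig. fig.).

B ≈ 227 μT

Each side is a finite straight segment at perpendicular distance d = a/(2 tan(π/6)) = 0.03568 m from the centre, with end-angles ±π/6.
One side contributes B₁ = (μ₀I/4πd)·2 sin(π/6) = 3.78×10⁻⁵ T.
All 6 sides add in the same direction: B = 6 × 3.78×10⁻⁵ = 2.27×10⁻⁴ T.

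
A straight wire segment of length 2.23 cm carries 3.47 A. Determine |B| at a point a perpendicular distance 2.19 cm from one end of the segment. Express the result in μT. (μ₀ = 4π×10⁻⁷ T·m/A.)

B ≈ 11.3 μT

For a finite straight segment, B = (μ₀I/4πd)(sinθ₁ + sinθ₂), where θ₁, θ₂ are the angles from the perpendicular to each end.
The perpendicular foot is at one end, so the two end-offsets along the wire are 0 and L = 0.0223 m.
sinθ₁ = 0/√(0²+0.0219²) = 0.0000; sinθ₂ = 0.0223/√(0.0223²+0.0219²) = 0.7135.
B = (4π×10⁻⁷ × 3.47) / (4π × 0.0219) × (0.0000 + 0.7135) = 1.13×10⁻⁵ T.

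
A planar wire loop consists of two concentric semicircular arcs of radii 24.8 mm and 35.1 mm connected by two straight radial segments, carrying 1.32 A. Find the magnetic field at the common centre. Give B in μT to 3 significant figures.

B ≈ 4.91 μT

The radial connectors point toward the centre, so dl × r̂ = 0 and they contribute nothing.
Each semicircle gives μ₀I/(4R): inner arc 1.67×10⁻⁵ T, outer arc 1.18×10⁻⁵ T.
The two arcs carry current in opposite angular senses, so their fields oppose: B = |1.67×10⁻⁵ − 1.18×10⁻⁵| = 4.91×10⁻⁶ T.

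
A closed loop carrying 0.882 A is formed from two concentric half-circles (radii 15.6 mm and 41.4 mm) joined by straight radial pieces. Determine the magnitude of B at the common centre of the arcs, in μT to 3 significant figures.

B ≈ 11.1 μT

The radial connectors point toward the centre, so dl × r̂ = 0 and they contribute nothing.
Each semicircle gives μ₀I/(4R): inner arc 1.78×10⁻⁵ T, outer arc 6.69×10⁻⁶ T.
The two arcs carry current in opposite angular senses, so their fields oppose: B = |1.78×10⁻⁵ − 6.69×10⁻⁶| = 1.11×10⁻⁵ T.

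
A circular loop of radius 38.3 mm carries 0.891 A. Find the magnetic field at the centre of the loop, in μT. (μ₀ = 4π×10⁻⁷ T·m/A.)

B ≈ 14.6 μT

At the centre of a circular loop the Biot–Savart law gives B = μ₀I/(2R).
B = (4π×10⁻⁷ × 0.891) / (2 × 0.0383) = 1.46×10⁻⁵ T.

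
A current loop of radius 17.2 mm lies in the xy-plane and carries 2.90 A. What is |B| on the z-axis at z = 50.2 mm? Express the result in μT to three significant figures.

B ≈ 3.61 μT

On the axis of a circular loop, B = μ₀IR² / [2(R²+z²)^(3/2)].
R² + z² = (0.0172)² + (0.0502)² = 0.002816 m², and (R²+z²)^(3/2) = 1.49×10⁻⁴ m³.
B = (4π×10⁻⁷ × 2.90 × 0.0002958) / (2 × 1.49×10⁻⁴) = 3.61×10⁻⁶ T.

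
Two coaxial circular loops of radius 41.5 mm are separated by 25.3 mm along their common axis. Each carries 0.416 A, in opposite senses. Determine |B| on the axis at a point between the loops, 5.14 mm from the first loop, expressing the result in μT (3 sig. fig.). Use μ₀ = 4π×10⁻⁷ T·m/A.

B ≈ 1.57 μT

Each loop contributes B = μ₀IR²/[2(R²+z²)^(3/2)] on the axis, with z measured from that loop.
Loop 1 (z = 0.00514 m): B₁ = 6.16×10⁻⁶ T. Loop 2 (z = 0.02016 m): B₂ = 4.58×10⁻⁶ T.
The fields oppose: B = |B₁ − B₂| = 1.57×10⁻⁶ T.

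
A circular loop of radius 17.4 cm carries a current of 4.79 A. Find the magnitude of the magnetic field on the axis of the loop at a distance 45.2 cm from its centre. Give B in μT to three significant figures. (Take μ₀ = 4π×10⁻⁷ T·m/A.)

On the axis of a circular loop, B = μ₀IR² / [2(R²+z²)^(3/2)].
R² + z² = (0.174)² + (0.452)² = 0.2346 m², and (R²+z²)^(3/2) = 0.114 m³.
B = (4π×10⁻⁷ × 4.79 × 0.03028) / (2 × 0.114) = 8.02×10⁻⁷ T.

B ≈ 0.802 μT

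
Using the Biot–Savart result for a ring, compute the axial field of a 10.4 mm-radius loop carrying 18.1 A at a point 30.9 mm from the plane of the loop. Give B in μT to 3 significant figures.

B ≈ 35.5 μT

On the axis of a circular loop, B = μ₀IR² / [2(R²+z²)^(3/2)].
R² + z² = (0.0104)² + (0.0309)² = 0.001063 m², and (R²+z²)^(3/2) = 3.47×10⁻⁵ m³.
B = (4π×10⁻⁷ × 18.1 × 0.0001082) / (2 × 3.47×10⁻⁵) = 3.55×10⁻⁵ T.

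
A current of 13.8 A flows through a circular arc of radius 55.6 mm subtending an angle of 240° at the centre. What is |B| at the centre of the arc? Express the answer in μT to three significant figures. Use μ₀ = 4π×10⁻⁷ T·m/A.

B ≈ 104 μT

The Biot–Savart field of a circular arc at its centre is B = μ₀Iφ/(4πR), with φ = 4.189 rad.
B = (4π×10⁻⁷ × 13.8 × 4.189) / (4π × 0.0556) = 1.04×10⁻⁴ T.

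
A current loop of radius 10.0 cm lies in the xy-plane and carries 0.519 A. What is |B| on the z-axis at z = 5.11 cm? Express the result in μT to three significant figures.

On the axis of a circular loop, B = μ₀IR² / [2(R²+z²)^(3/2)].
R² + z² = (0.1)² + (0.0511)² = 0.01261 m², and (R²+z²)^(3/2) = 1.42×10⁻³ m³.
B = (4π×10⁻⁷ × 0.519 × 0.01) / (2 × 1.42×10⁻³) = 2.30×10⁻⁶ T.

B ≈ 2.30 μT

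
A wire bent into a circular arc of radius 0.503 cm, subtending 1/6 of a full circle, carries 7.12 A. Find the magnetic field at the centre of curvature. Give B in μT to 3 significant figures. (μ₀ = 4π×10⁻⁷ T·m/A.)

The Biot–Savart field of a circular arc at its centre is B = μ₀Iφ/(4πR), with φ = 1.047 rad.
B = (4π×10⁻⁷ × 7.12 × 1.047) / (4π × 0.00503) = 1.48×10⁻⁴ T.

B ≈ 148 μT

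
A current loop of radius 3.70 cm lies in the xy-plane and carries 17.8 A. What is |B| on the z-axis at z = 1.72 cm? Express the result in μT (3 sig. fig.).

B ≈ 225 μT

On the axis of a circular loop, B = μ₀IR² / [2(R²+z²)^(3/2)].
R² + z² = (0.037)² + (0.0172)² = 0.001665 m², and (R²+z²)^(3/2) = 6.79×10⁻⁵ m³.
B = (4π×10⁻⁷ × 17.8 × 0.001369) / (2 × 6.79×10⁻⁵) = 2.25×10⁻⁴ T.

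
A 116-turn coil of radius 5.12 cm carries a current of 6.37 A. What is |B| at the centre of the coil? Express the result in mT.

B ≈ 9.07 mT

For an N-turn flat coil, B = Nμ₀I/(2R) with R = 0.0512 m.
B = 116 × 7.82×10⁻⁵ T = 9.07×10⁻³ T.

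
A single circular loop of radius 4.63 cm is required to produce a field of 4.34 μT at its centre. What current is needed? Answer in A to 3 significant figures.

At the centre of a circular loop B = μ₀I/(2R), so I = 2RB/μ₀.
With R = 0.0463 m, I = 2 × 0.0463 × 4.34×10⁻⁶ / (4π×10⁻⁷) = 0.320 A.

I ≈ 0.320 A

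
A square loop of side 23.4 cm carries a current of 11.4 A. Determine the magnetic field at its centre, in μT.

Each side is a finite straight segment at perpendicular distance d = a/(2 tan(π/4)) = 0.117 m from the centre, with end-angles ±π/4.
One side contributes B₁ = (μ₀I/4πd)·2 sin(π/4) = 1.38×10⁻⁵ T.
All 4 sides add in the same direction: B = 4 × 1.38×10⁻⁵ = 5.51×10⁻⁵ T.

B ≈ 55.1 μT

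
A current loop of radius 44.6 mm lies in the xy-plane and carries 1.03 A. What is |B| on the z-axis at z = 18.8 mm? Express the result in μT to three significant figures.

B ≈ 11.4 μT

On the axis of a circular loop, B = μ₀IR² / [2(R²+z²)^(3/2)].
R² + z² = (0.0446)² + (0.0188)² = 0.002343 m², and (R²+z²)^(3/2) = 1.13×10⁻⁴ m³.
B = (4π×10⁻⁷ × 1.03 × 0.001989) / (2 × 1.13×10⁻⁴) = 1.14×10⁻⁵ T.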